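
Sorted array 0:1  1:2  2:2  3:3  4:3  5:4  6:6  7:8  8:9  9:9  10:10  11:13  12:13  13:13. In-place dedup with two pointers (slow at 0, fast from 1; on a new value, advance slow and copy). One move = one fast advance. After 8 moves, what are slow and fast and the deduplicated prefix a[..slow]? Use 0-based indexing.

slow=0 fast=1: a[fast]=2≠a[slow]=1 write a[1]=2, slow++,fast++
slow=1 fast=2: a[fast]=2=a[slow] dup, fast++
slow=1 fast=3: a[fast]=3≠a[slow]=2 write a[2]=3, slow++,fast++
slow=2 fast=4: a[fast]=3=a[slow] dup, fast++
slow=2 fast=5: a[fast]=4≠a[slow]=3 write a[3]=4, slow++,fast++
slow=3 fast=6: a[fast]=6≠a[slow]=4 write a[4]=6, slow++,fast++
slow=4 fast=7: a[fast]=8≠a[slow]=6 write a[5]=8, slow++,fast++
slow=5 fast=8: a[fast]=9≠a[slow]=8 write a[6]=9, slow++,fast++

slow=6, fast=9, prefix=[1, 2, 3, 4, 6, 8, 9]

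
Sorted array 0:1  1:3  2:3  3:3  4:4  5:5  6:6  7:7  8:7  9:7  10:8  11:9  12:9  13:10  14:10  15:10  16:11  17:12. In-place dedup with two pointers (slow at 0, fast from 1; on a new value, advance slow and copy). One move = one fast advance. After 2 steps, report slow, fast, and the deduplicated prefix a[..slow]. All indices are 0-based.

slow=0 fast=1: a[fast]=3≠a[slow]=1 write a[1]=3, slow++,fast++
slow=1 fast=2: a[fast]=3=a[slow] dup, fast++

slow=1, fast=3, prefix=[1, 3]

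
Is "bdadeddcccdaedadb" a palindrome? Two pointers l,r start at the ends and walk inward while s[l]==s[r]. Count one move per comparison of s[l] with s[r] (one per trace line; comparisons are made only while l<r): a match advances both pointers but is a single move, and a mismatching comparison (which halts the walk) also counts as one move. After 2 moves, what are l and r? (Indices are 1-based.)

[1,17] 'b'=='b' → l++,r--
[2,16] 'd'=='d' → l++,r--

l=3, r=15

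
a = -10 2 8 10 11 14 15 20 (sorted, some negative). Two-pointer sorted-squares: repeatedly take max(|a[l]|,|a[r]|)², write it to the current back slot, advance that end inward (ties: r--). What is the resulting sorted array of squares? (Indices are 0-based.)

[4, 64, 100, 100, 121, 196, 225, 400]

l=0 r=7: |-10|<=|20| out[7]=400, r--
l=0 r=6: |-10|<=|15| out[6]=225, r--
l=0 r=5: |-10|<=|14| out[5]=196, r--
l=0 r=4: |-10|<=|11| out[4]=121, r--
l=0 r=3: |-10|<=|10| out[3]=100, r--
l=0 r=2: |-10|>|8| out[2]=100, l++
l=1 r=2: |2|<=|8| out[1]=64, r--
l=1 r=1: |2|<=|2| out[0]=4, r--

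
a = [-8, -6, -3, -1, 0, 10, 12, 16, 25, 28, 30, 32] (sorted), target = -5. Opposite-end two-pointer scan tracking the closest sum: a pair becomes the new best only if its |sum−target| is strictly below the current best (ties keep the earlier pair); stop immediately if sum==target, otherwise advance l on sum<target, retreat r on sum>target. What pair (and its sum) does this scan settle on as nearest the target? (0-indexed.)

pair (-6, 0) with sum -6 (|Δ|=1)

[0,11] -8+32=24 d=29 * → r--
[0,10] -8+30=22 d=27 * → r--
[0,9] -8+28=20 d=25 * → r--
[0,8] -8+25=17 d=22 * → r--
[0,7] -8+16=8 d=13 * → r--
[0,6] -8+12=4 d=9 * → r--
[0,5] -8+10=2 d=7 * → r--
[0,4] -8+0=-8 d=3 * → l++
[1,4] -6+0=-6 d=1 * → l++
[2,4] -3+0=-3 d=2 → r--
[2,3] -3+-1=-4 d=1 → r--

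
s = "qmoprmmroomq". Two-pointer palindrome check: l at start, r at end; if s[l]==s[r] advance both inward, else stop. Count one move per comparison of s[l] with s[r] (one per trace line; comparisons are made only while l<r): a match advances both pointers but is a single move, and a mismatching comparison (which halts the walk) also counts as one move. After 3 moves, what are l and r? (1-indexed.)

l=4, r=9

l=1 r=12: 'q'=='q', l++,r--
l=2 r=11: 'm'=='m', l++,r--
l=3 r=10: 'o'=='o', l++,r--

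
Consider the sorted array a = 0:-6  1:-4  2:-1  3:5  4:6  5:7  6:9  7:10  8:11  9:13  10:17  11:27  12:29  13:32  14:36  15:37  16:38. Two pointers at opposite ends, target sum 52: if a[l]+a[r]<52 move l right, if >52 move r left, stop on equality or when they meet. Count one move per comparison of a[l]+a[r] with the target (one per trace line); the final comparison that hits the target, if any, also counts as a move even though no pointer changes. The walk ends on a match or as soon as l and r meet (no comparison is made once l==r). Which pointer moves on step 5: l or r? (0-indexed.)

l

[0,16] -6+38=32 <52 → l++
[1,16] -4+38=34 <52 → l++
[2,16] -1+38=37 <52 → l++
[3,16] 5+38=43 <52 → l++
[4,16] 6+38=44 <52 → l++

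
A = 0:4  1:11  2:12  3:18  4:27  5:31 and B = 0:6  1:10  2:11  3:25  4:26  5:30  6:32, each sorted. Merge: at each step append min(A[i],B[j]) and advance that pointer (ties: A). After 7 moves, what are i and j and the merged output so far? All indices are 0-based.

i=4, j=3, merged so far=[4, 6, 10, 11, 11, 12, 18]

i=0 j=0: A[i]=4<=B[j]=6 take 4, i++
i=1 j=0: A[i]=11>B[j]=6 take 6, j++
i=1 j=1: A[i]=11>B[j]=10 take 10, j++
i=1 j=2: A[i]=11<=B[j]=11 take 11, i++
i=2 j=2: A[i]=12>B[j]=11 take 11, j++
i=2 j=3: A[i]=12<=B[j]=25 take 12, i++
i=3 j=3: A[i]=18<=B[j]=25 take 18, i++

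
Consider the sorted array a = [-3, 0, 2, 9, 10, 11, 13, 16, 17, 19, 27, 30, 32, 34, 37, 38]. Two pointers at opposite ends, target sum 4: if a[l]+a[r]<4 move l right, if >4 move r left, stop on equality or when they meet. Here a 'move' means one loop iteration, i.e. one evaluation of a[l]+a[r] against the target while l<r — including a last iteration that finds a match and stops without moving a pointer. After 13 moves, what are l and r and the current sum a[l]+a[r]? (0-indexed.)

l=0, r=2, sum=-1

[0,15] -3+38=35 >4 → r--
[0,14] -3+37=34 >4 → r--
[0,13] -3+34=31 >4 → r--
[0,12] -3+32=29 >4 → r--
[0,11] -3+30=27 >4 → r--
[0,10] -3+27=24 >4 → r--
[0,9] -3+19=16 >4 → r--
[0,8] -3+17=14 >4 → r--
[0,7] -3+16=13 >4 → r--
[0,6] -3+13=10 >4 → r--
[0,5] -3+11=8 >4 → r--
[0,4] -3+10=7 >4 → r--
[0,3] -3+9=6 >4 → r--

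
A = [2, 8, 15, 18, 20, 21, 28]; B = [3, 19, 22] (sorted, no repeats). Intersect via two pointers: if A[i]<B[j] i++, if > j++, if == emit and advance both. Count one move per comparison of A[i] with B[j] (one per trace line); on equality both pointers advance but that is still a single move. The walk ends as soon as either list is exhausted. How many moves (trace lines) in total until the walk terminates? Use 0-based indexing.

9 moves

[i=0,j=0] 2<3 → i++
[i=1,j=0] 8>3 → j++
[i=1,j=1] 8<19 → i++
[i=2,j=1] 15<19 → i++
[i=3,j=1] 18<19 → i++
[i=4,j=1] 20>19 → j++
[i=4,j=2] 20<22 → i++
[i=5,j=2] 21<22 → i++
[i=6,j=2] 28>22 → j++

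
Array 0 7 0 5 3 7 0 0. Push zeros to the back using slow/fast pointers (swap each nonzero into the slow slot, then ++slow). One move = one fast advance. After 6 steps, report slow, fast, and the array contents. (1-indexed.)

slow=5, fast=7, a=[7, 5, 3, 7, 0, 0, 0, 0]

slow=1 fast=1: a[fast]=0, fast++
slow=1 fast=2: a[fast]=7≠0 swap→a[1]=7, slow++,fast++
slow=2 fast=3: a[fast]=0, fast++
slow=2 fast=4: a[fast]=5≠0 swap→a[2]=5, slow++,fast++
slow=3 fast=5: a[fast]=3≠0 swap→a[3]=3, slow++,fast++
slow=4 fast=6: a[fast]=7≠0 swap→a[4]=7, slow++,fast++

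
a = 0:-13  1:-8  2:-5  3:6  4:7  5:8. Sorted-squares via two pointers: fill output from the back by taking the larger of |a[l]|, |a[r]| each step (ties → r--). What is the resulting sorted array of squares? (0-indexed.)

[0,5] |-13|>|8| out[5]=169 → l++
[1,5] |-8|<=|8| out[4]=64 → r--
[1,4] |-8|>|7| out[3]=64 → l++
[2,4] |-5|<=|7| out[2]=49 → r--
[2,3] |-5|<=|6| out[1]=36 → r--
[2,2] |-5|<=|-5| out[0]=25 → r--

[25, 36, 49, 64, 64, 169]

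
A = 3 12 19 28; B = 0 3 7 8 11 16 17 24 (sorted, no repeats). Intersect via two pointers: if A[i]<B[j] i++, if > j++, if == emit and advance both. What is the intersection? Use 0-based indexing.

intersection = [3]

i=0 j=0: 3>0, j++
i=0 j=1: 3==3 emit, i++,j++
i=1 j=2: 12>7, j++
i=1 j=3: 12>8, j++
i=1 j=4: 12>11, j++
i=1 j=5: 12<16, i++
i=2 j=5: 19>16, j++
i=2 j=6: 19>17, j++
i=2 j=7: 19<24, i++
i=3 j=7: 28>24, j++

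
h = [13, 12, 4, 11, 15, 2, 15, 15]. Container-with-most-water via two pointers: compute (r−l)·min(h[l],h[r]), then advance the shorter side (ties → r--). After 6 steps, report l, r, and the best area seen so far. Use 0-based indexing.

[0,7] min(13,15)*7=91 best=91 * → l++
[1,7] min(12,15)*6=72 best=91 → l++
[2,7] min(4,15)*5=20 best=91 → l++
[3,7] min(11,15)*4=44 best=91 → l++
[4,7] min(15,15)*3=45 best=91 → r--
[4,6] min(15,15)*2=30 best=91 → r--

l=4, r=5, best area=91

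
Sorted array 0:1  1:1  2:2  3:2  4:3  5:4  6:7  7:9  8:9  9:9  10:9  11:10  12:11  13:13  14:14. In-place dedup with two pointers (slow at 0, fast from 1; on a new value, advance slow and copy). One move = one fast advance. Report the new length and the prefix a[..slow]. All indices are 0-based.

(s=0,f=1) a[fast]=1=a[slow] dup → fast++
(s=0,f=2) a[fast]=2≠a[slow]=1 write a[1]=2 → slow++,fast++
(s=1,f=3) a[fast]=2=a[slow] dup → fast++
(s=1,f=4) a[fast]=3≠a[slow]=2 write a[2]=3 → slow++,fast++
(s=2,f=5) a[fast]=4≠a[slow]=3 write a[3]=4 → slow++,fast++
(s=3,f=6) a[fast]=7≠a[slow]=4 write a[4]=7 → slow++,fast++
(s=4,f=7) a[fast]=9≠a[slow]=7 write a[5]=9 → slow++,fast++
(s=5,f=8) a[fast]=9=a[slow] dup → fast++
(s=5,f=9) a[fast]=9=a[slow] dup → fast++
(s=5,f=10) a[fast]=9=a[slow] dup → fast++
(s=5,f=11) a[fast]=10≠a[slow]=9 write a[6]=10 → slow++,fast++
(s=6,f=12) a[fast]=11≠a[slow]=10 write a[7]=11 → slow++,fast++
(s=7,f=13) a[fast]=13≠a[slow]=11 write a[8]=13 → slow++,fast++
(s=8,f=14) a[fast]=14≠a[slow]=13 write a[9]=14 → slow++,fast++

length 10; prefix = [1, 2, 3, 4, 7, 9, 10, 11, 13, 14]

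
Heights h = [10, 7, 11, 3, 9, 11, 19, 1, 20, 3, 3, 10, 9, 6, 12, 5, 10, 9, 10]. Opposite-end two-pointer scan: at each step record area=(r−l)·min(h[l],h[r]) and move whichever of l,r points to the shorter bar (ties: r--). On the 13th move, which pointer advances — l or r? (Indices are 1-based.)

r

[1,19] min(10,10)*18=180 best=180 * → r--
[1,18] min(10,9)*17=153 best=180 → r--
[1,17] min(10,10)*16=160 best=180 → r--
[1,16] min(10,5)*15=75 best=180 → r--
[1,15] min(10,12)*14=140 best=180 → l++
[2,15] min(7,12)*13=91 best=180 → l++
[3,15] min(11,12)*12=132 best=180 → l++
[4,15] min(3,12)*11=33 best=180 → l++
[5,15] min(9,12)*10=90 best=180 → l++
[6,15] min(11,12)*9=99 best=180 → l++
[7,15] min(19,12)*8=96 best=180 → r--
[7,14] min(19,6)*7=42 best=180 → r--
[7,13] min(19,9)*6=54 best=180 → r--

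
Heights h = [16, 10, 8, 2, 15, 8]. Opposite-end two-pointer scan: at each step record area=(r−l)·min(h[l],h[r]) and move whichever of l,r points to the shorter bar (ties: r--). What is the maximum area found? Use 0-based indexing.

max area = 60

l=0 r=5: min(16,8)*5=40 best=40 *, r--
l=0 r=4: min(16,15)*4=60 best=60 *, r--
l=0 r=3: min(16,2)*3=6 best=60, r--
l=0 r=2: min(16,8)*2=16 best=60, r--
l=0 r=1: min(16,10)*1=10 best=60, r--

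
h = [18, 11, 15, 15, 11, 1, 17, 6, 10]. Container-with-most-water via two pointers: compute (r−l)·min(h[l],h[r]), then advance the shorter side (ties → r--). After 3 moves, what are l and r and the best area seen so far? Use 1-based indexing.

l=1 r=9: min(18,10)*8=80 best=80 *, r--
l=1 r=8: min(18,6)*7=42 best=80, r--
l=1 r=7: min(18,17)*6=102 best=102 *, r--

l=1, r=6, best area=102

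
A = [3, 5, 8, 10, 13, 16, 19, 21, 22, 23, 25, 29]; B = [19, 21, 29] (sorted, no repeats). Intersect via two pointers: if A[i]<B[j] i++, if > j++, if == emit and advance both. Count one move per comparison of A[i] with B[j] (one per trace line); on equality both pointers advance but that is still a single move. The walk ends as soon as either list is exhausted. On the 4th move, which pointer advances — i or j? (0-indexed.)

i

[i=0,j=0] 3<19 → i++
[i=1,j=0] 5<19 → i++
[i=2,j=0] 8<19 → i++
[i=3,j=0] 10<19 → i++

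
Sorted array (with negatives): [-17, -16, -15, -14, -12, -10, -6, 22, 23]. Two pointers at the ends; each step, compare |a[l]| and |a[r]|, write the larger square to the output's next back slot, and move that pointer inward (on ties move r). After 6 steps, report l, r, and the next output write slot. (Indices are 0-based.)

l=4, r=6, next write slot=2

l=0 r=8: |-17|<=|23| out[8]=529, r--
l=0 r=7: |-17|<=|22| out[7]=484, r--
l=0 r=6: |-17|>|-6| out[6]=289, l++
l=1 r=6: |-16|>|-6| out[5]=256, l++
l=2 r=6: |-15|>|-6| out[4]=225, l++
l=3 r=6: |-14|>|-6| out[3]=196, l++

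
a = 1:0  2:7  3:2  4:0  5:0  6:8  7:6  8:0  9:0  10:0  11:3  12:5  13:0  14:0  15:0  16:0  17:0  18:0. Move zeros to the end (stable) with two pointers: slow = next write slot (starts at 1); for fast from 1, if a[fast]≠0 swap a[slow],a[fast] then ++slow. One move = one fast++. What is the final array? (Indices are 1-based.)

slow=1 fast=1: a[fast]=0, fast++
slow=1 fast=2: a[fast]=7≠0 swap→a[1]=7, slow++,fast++
slow=2 fast=3: a[fast]=2≠0 swap→a[2]=2, slow++,fast++
slow=3 fast=4: a[fast]=0, fast++
slow=3 fast=5: a[fast]=0, fast++
slow=3 fast=6: a[fast]=8≠0 swap→a[3]=8, slow++,fast++
slow=4 fast=7: a[fast]=6≠0 swap→a[4]=6, slow++,fast++
slow=5 fast=8: a[fast]=0, fast++
slow=5 fast=9: a[fast]=0, fast++
slow=5 fast=10: a[fast]=0, fast++
slow=5 fast=11: a[fast]=3≠0 swap→a[5]=3, slow++,fast++
slow=6 fast=12: a[fast]=5≠0 swap→a[6]=5, slow++,fast++
slow=7 fast=13: a[fast]=0, fast++
slow=7 fast=14: a[fast]=0, fast++
slow=7 fast=15: a[fast]=0, fast++
slow=7 fast=16: a[fast]=0, fast++
slow=7 fast=17: a[fast]=0, fast++
slow=7 fast=18: a[fast]=0, fast++

[7, 2, 8, 6, 3, 5, 0, 0, 0, 0, 0, 0, 0, 0, 0, 0, 0, 0]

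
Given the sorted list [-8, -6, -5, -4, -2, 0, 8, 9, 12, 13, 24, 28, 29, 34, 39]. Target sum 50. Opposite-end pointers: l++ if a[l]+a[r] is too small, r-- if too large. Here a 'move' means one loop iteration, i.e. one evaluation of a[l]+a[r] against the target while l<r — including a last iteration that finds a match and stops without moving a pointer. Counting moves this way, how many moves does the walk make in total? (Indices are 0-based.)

l=0 r=14: -8+39=31 <50, l++
l=1 r=14: -6+39=33 <50, l++
l=2 r=14: -5+39=34 <50, l++
l=3 r=14: -4+39=35 <50, l++
l=4 r=14: -2+39=37 <50, l++
l=5 r=14: 0+39=39 <50, l++
l=6 r=14: 8+39=47 <50, l++
l=7 r=14: 9+39=48 <50, l++
l=8 r=14: 12+39=51 >50, r--
l=8 r=13: 12+34=46 <50, l++
l=9 r=13: 13+34=47 <50, l++
l=10 r=13: 24+34=58 >50, r--
l=10 r=12: 24+29=53 >50, r--
l=10 r=11: 24+28=52 >50, r--

14 moves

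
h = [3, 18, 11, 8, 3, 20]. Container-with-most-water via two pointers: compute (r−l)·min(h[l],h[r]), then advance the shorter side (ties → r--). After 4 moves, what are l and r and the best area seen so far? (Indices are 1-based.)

[1,6] min(3,20)*5=15 best=15 * → l++
[2,6] min(18,20)*4=72 best=72 * → l++
[3,6] min(11,20)*3=33 best=72 → l++
[4,6] min(8,20)*2=16 best=72 → l++

l=5, r=6, best area=72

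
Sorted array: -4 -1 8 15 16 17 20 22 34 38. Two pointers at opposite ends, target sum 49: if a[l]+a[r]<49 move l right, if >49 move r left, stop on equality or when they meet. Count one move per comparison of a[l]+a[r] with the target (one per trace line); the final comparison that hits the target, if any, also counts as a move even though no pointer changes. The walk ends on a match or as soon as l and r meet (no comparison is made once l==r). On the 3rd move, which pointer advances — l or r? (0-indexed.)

l

[0,9] -4+38=34 <49 → l++
[1,9] -1+38=37 <49 → l++
[2,9] 8+38=46 <49 → l++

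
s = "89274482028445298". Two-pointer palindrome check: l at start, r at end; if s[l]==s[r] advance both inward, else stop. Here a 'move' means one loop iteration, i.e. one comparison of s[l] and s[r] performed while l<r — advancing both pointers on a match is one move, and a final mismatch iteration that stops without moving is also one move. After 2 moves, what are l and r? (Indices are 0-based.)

l=0 r=16: '8'=='8', l++,r--
l=1 r=15: '9'=='9', l++,r--

l=2, r=14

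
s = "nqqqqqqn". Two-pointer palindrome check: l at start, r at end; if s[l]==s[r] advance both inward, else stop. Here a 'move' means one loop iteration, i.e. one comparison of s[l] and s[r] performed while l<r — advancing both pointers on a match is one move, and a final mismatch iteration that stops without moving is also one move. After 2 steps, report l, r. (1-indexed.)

l=3, r=6

l=1 r=8: 'n'=='n', l++,r--
l=2 r=7: 'q'=='q', l++,r--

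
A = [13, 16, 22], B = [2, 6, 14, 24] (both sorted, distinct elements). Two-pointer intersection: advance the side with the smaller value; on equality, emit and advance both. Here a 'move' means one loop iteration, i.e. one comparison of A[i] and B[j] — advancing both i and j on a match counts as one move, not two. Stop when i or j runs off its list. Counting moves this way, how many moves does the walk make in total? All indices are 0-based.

6 moves

[i=0,j=0] 13>2 → j++
[i=0,j=1] 13>6 → j++
[i=0,j=2] 13<14 → i++
[i=1,j=2] 16>14 → j++
[i=1,j=3] 16<24 → i++
[i=2,j=3] 22<24 → i++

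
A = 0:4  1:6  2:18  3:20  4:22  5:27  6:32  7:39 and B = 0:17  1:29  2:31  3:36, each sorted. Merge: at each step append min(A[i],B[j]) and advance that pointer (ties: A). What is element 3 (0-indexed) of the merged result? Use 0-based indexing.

merged[3] = 18

[i=0,j=0] A[i]=4<=B[j]=17 take 4 → i++
[i=1,j=0] A[i]=6<=B[j]=17 take 6 → i++
[i=2,j=0] A[i]=18>B[j]=17 take 17 → j++
[i=2,j=1] A[i]=18<=B[j]=29 take 18 → i++
[i=3,j=1] A[i]=20<=B[j]=29 take 20 → i++
[i=4,j=1] A[i]=22<=B[j]=29 take 22 → i++
[i=5,j=1] A[i]=27<=B[j]=29 take 27 → i++
[i=6,j=1] A[i]=32>B[j]=29 take 29 → j++
[i=6,j=2] A[i]=32>B[j]=31 take 31 → j++
[i=6,j=3] A[i]=32<=B[j]=36 take 32 → i++
[i=7,j=3] A[i]=39>B[j]=36 take 36 → j++
[i=7,j=4] B done, take A[i]=39 → i++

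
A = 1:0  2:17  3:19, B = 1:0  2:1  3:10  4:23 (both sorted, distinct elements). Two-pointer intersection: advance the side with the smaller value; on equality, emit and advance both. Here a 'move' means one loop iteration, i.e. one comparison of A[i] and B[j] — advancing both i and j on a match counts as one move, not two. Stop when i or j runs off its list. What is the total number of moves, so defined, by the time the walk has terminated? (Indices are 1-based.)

i=1 j=1: 0==0 emit, i++,j++
i=2 j=2: 17>1, j++
i=2 j=3: 17>10, j++
i=2 j=4: 17<23, i++
i=3 j=4: 19<23, i++

5 moves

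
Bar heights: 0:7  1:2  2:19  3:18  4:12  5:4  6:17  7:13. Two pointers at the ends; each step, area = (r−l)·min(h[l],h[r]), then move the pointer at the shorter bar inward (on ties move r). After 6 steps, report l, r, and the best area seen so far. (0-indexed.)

[0,7] min(7,13)*7=49 best=49 * → l++
[1,7] min(2,13)*6=12 best=49 → l++
[2,7] min(19,13)*5=65 best=65 * → r--
[2,6] min(19,17)*4=68 best=68 * → r--
[2,5] min(19,4)*3=12 best=68 → r--
[2,4] min(19,12)*2=24 best=68 → r--

l=2, r=3, best area=68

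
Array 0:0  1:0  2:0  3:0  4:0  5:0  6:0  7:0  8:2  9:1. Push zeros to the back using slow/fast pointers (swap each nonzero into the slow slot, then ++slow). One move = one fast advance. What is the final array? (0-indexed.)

(s=0,f=0) a[fast]=0 → fast++
(s=0,f=1) a[fast]=0 → fast++
(s=0,f=2) a[fast]=0 → fast++
(s=0,f=3) a[fast]=0 → fast++
(s=0,f=4) a[fast]=0 → fast++
(s=0,f=5) a[fast]=0 → fast++
(s=0,f=6) a[fast]=0 → fast++
(s=0,f=7) a[fast]=0 → fast++
(s=0,f=8) a[fast]=2≠0 swap→a[0]=2 → slow++,fast++
(s=1,f=9) a[fast]=1≠0 swap→a[1]=1 → slow++,fast++

[2, 1, 0, 0, 0, 0, 0, 0, 0, 0]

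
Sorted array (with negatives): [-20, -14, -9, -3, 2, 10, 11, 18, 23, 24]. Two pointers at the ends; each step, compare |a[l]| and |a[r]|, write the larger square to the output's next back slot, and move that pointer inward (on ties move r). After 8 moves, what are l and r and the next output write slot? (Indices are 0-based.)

[0,9] |-20|<=|24| out[9]=576 → r--
[0,8] |-20|<=|23| out[8]=529 → r--
[0,7] |-20|>|18| out[7]=400 → l++
[1,7] |-14|<=|18| out[6]=324 → r--
[1,6] |-14|>|11| out[5]=196 → l++
[2,6] |-9|<=|11| out[4]=121 → r--
[2,5] |-9|<=|10| out[3]=100 → r--
[2,4] |-9|>|2| out[2]=81 → l++

l=3, r=4, next write slot=1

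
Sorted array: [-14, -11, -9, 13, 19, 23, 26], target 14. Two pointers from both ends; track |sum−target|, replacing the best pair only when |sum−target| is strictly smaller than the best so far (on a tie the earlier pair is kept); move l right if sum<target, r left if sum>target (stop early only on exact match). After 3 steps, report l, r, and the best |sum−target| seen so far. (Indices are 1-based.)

l=3, r=6, best |Δ|=1

l=1 r=7: -14+26=12 d=2 *, l++
l=2 r=7: -11+26=15 d=1 *, r--
l=2 r=6: -11+23=12 d=2, l++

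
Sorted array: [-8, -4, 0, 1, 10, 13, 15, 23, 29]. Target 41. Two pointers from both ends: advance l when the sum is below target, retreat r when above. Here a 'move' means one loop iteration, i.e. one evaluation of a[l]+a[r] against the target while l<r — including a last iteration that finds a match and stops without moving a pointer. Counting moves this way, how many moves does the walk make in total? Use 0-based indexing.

8 moves

[0,8] -8+29=21 <41 → l++
[1,8] -4+29=25 <41 → l++
[2,8] 0+29=29 <41 → l++
[3,8] 1+29=30 <41 → l++
[4,8] 10+29=39 <41 → l++
[5,8] 13+29=42 >41 → r--
[5,7] 13+23=36 <41 → l++
[6,7] 15+23=38 <41 → l++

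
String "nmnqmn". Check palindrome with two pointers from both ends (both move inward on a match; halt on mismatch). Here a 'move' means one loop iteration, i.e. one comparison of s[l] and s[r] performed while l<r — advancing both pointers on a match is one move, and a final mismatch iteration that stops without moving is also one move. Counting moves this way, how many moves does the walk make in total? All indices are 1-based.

l=1 r=6: 'n'=='n', l++,r--
l=2 r=5: 'm'=='m', l++,r--
l=3 r=4: 'n'!='q', stop

3 moves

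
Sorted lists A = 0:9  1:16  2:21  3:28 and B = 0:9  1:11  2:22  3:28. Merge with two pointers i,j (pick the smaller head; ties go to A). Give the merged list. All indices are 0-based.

[9, 9, 11, 16, 21, 22, 28, 28]

i=0 j=0: A[i]=9<=B[j]=9 take 9, i++
i=1 j=0: A[i]=16>B[j]=9 take 9, j++
i=1 j=1: A[i]=16>B[j]=11 take 11, j++
i=1 j=2: A[i]=16<=B[j]=22 take 16, i++
i=2 j=2: A[i]=21<=B[j]=22 take 21, i++
i=3 j=2: A[i]=28>B[j]=22 take 22, j++
i=3 j=3: A[i]=28<=B[j]=28 take 28, i++
i=4 j=3: A done, take B[j]=28, j++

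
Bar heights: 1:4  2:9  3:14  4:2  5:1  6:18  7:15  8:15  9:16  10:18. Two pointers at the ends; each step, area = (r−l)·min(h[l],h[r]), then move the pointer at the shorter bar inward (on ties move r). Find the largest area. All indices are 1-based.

[1,10] min(4,18)*9=36 best=36 * → l++
[2,10] min(9,18)*8=72 best=72 * → l++
[3,10] min(14,18)*7=98 best=98 * → l++
[4,10] min(2,18)*6=12 best=98 → l++
[5,10] min(1,18)*5=5 best=98 → l++
[6,10] min(18,18)*4=72 best=98 → r--
[6,9] min(18,16)*3=48 best=98 → r--
[6,8] min(18,15)*2=30 best=98 → r--
[6,7] min(18,15)*1=15 best=98 → r--

max area = 98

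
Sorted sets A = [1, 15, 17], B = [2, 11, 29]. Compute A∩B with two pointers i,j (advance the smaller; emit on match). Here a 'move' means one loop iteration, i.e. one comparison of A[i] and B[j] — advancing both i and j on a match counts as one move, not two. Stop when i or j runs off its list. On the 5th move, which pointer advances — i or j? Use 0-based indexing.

i

[i=0,j=0] 1<2 → i++
[i=1,j=0] 15>2 → j++
[i=1,j=1] 15>11 → j++
[i=1,j=2] 15<29 → i++
[i=2,j=2] 17<29 → i++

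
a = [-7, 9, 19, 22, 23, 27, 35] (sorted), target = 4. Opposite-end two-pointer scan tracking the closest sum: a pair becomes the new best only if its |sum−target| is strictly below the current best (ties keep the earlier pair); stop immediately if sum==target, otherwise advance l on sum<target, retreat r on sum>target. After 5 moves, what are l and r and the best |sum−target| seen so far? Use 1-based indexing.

l=1, r=2, best |Δ|=8

[1,7] -7+35=28 d=24 * → r--
[1,6] -7+27=20 d=16 * → r--
[1,5] -7+23=16 d=12 * → r--
[1,4] -7+22=15 d=11 * → r--
[1,3] -7+19=12 d=8 * → r--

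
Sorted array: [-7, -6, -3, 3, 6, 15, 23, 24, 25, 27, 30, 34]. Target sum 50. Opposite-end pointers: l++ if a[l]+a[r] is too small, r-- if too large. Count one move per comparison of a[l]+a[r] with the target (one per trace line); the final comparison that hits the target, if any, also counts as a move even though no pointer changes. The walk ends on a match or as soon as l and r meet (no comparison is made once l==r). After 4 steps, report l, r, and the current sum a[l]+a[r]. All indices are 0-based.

l=4, r=11, sum=40

[0,11] -7+34=27 <50 → l++
[1,11] -6+34=28 <50 → l++
[2,11] -3+34=31 <50 → l++
[3,11] 3+34=37 <50 → l++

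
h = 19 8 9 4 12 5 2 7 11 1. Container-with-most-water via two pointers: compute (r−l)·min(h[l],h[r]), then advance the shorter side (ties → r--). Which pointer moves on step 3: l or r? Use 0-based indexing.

l=0 r=9: min(19,1)*9=9 best=9 *, r--
l=0 r=8: min(19,11)*8=88 best=88 *, r--
l=0 r=7: min(19,7)*7=49 best=88, r--

r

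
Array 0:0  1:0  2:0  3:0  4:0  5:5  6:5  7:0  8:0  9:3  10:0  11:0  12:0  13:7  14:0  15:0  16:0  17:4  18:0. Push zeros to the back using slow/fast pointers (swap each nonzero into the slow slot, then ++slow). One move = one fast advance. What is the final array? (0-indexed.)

[5, 5, 3, 7, 4, 0, 0, 0, 0, 0, 0, 0, 0, 0, 0, 0, 0, 0, 0]

(s=0,f=0) a[fast]=0 → fast++
(s=0,f=1) a[fast]=0 → fast++
(s=0,f=2) a[fast]=0 → fast++
(s=0,f=3) a[fast]=0 → fast++
(s=0,f=4) a[fast]=0 → fast++
(s=0,f=5) a[fast]=5≠0 swap→a[0]=5 → slow++,fast++
(s=1,f=6) a[fast]=5≠0 swap→a[1]=5 → slow++,fast++
(s=2,f=7) a[fast]=0 → fast++
(s=2,f=8) a[fast]=0 → fast++
(s=2,f=9) a[fast]=3≠0 swap→a[2]=3 → slow++,fast++
(s=3,f=10) a[fast]=0 → fast++
(s=3,f=11) a[fast]=0 → fast++
(s=3,f=12) a[fast]=0 → fast++
(s=3,f=13) a[fast]=7≠0 swap→a[3]=7 → slow++,fast++
(s=4,f=14) a[fast]=0 → fast++
(s=4,f=15) a[fast]=0 → fast++
(s=4,f=16) a[fast]=0 → fast++
(s=4,f=17) a[fast]=4≠0 swap→a[4]=4 → slow++,fast++
(s=5,f=18) a[fast]=0 → fast++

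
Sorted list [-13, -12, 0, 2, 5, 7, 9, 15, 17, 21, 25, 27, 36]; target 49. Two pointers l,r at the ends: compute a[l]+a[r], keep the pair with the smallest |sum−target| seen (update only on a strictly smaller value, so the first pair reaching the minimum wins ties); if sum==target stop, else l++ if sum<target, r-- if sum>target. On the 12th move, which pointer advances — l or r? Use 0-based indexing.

[0,12] -13+36=23 d=26 * → l++
[1,12] -12+36=24 d=25 * → l++
[2,12] 0+36=36 d=13 * → l++
[3,12] 2+36=38 d=11 * → l++
[4,12] 5+36=41 d=8 * → l++
[5,12] 7+36=43 d=6 * → l++
[6,12] 9+36=45 d=4 * → l++
[7,12] 15+36=51 d=2 * → r--
[7,11] 15+27=42 d=7 → l++
[8,11] 17+27=44 d=5 → l++
[9,11] 21+27=48 d=1 * → l++
[10,11] 25+27=52 d=3 → r--

r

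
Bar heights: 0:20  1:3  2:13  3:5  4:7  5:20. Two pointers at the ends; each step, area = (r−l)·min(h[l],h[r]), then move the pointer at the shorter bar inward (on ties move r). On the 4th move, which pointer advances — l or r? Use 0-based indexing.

r

[0,5] min(20,20)*5=100 best=100 * → r--
[0,4] min(20,7)*4=28 best=100 → r--
[0,3] min(20,5)*3=15 best=100 → r--
[0,2] min(20,13)*2=26 best=100 → r--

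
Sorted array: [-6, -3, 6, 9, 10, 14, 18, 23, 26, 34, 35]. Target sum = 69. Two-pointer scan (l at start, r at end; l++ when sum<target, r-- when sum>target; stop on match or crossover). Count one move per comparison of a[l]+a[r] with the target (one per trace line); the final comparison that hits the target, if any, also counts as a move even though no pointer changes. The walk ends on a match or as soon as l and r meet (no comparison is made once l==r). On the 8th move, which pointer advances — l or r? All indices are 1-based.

l

l=1 r=11: -6+35=29 <69, l++
l=2 r=11: -3+35=32 <69, l++
l=3 r=11: 6+35=41 <69, l++
l=4 r=11: 9+35=44 <69, l++
l=5 r=11: 10+35=45 <69, l++
l=6 r=11: 14+35=49 <69, l++
l=7 r=11: 18+35=53 <69, l++
l=8 r=11: 23+35=58 <69, l++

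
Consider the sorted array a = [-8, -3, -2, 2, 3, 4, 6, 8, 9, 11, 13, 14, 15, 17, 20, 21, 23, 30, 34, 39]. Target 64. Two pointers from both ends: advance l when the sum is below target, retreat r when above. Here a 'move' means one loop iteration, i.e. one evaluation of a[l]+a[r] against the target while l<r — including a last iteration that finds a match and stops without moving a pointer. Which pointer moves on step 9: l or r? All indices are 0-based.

[0,19] -8+39=31 <64 → l++
[1,19] -3+39=36 <64 → l++
[2,19] -2+39=37 <64 → l++
[3,19] 2+39=41 <64 → l++
[4,19] 3+39=42 <64 → l++
[5,19] 4+39=43 <64 → l++
[6,19] 6+39=45 <64 → l++
[7,19] 8+39=47 <64 → l++
[8,19] 9+39=48 <64 → l++

l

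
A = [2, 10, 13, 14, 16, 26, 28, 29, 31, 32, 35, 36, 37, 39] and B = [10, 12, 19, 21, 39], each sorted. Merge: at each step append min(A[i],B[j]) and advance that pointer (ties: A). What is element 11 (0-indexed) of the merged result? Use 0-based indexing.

i=0 j=0: A[i]=2<=B[j]=10 take 2, i++
i=1 j=0: A[i]=10<=B[j]=10 take 10, i++
i=2 j=0: A[i]=13>B[j]=10 take 10, j++
i=2 j=1: A[i]=13>B[j]=12 take 12, j++
i=2 j=2: A[i]=13<=B[j]=19 take 13, i++
i=3 j=2: A[i]=14<=B[j]=19 take 14, i++
i=4 j=2: A[i]=16<=B[j]=19 take 16, i++
i=5 j=2: A[i]=26>B[j]=19 take 19, j++
i=5 j=3: A[i]=26>B[j]=21 take 21, j++
i=5 j=4: A[i]=26<=B[j]=39 take 26, i++
i=6 j=4: A[i]=28<=B[j]=39 take 28, i++
i=7 j=4: A[i]=29<=B[j]=39 take 29, i++
i=8 j=4: A[i]=31<=B[j]=39 take 31, i++
i=9 j=4: A[i]=32<=B[j]=39 take 32, i++
i=10 j=4: A[i]=35<=B[j]=39 take 35, i++
i=11 j=4: A[i]=36<=B[j]=39 take 36, i++
i=12 j=4: A[i]=37<=B[j]=39 take 37, i++
i=13 j=4: A[i]=39<=B[j]=39 take 39, i++
i=14 j=4: A done, take B[j]=39, j++

merged[11] = 29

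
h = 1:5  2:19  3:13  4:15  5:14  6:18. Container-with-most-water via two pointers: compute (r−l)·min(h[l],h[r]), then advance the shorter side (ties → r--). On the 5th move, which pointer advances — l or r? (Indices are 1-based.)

l=1 r=6: min(5,18)*5=25 best=25 *, l++
l=2 r=6: min(19,18)*4=72 best=72 *, r--
l=2 r=5: min(19,14)*3=42 best=72, r--
l=2 r=4: min(19,15)*2=30 best=72, r--
l=2 r=3: min(19,13)*1=13 best=72, r--

r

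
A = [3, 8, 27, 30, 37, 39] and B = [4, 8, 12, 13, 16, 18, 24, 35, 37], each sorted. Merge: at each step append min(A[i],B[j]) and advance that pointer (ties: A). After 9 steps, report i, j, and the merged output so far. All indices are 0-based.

[i=0,j=0] A[i]=3<=B[j]=4 take 3 → i++
[i=1,j=0] A[i]=8>B[j]=4 take 4 → j++
[i=1,j=1] A[i]=8<=B[j]=8 take 8 → i++
[i=2,j=1] A[i]=27>B[j]=8 take 8 → j++
[i=2,j=2] A[i]=27>B[j]=12 take 12 → j++
[i=2,j=3] A[i]=27>B[j]=13 take 13 → j++
[i=2,j=4] A[i]=27>B[j]=16 take 16 → j++
[i=2,j=5] A[i]=27>B[j]=18 take 18 → j++
[i=2,j=6] A[i]=27>B[j]=24 take 24 → j++

i=2, j=7, merged so far=[3, 4, 8, 8, 12, 13, 16, 18, 24]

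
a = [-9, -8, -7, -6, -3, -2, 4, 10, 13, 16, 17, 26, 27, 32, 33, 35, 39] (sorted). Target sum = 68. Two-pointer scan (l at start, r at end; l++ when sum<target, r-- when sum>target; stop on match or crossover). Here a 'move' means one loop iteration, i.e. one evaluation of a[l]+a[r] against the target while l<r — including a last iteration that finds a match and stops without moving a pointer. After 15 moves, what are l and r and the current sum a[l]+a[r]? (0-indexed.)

[0,16] -9+39=30 <68 → l++
[1,16] -8+39=31 <68 → l++
[2,16] -7+39=32 <68 → l++
[3,16] -6+39=33 <68 → l++
[4,16] -3+39=36 <68 → l++
[5,16] -2+39=37 <68 → l++
[6,16] 4+39=43 <68 → l++
[7,16] 10+39=49 <68 → l++
[8,16] 13+39=52 <68 → l++
[9,16] 16+39=55 <68 → l++
[10,16] 17+39=56 <68 → l++
[11,16] 26+39=65 <68 → l++
[12,16] 27+39=66 <68 → l++
[13,16] 32+39=71 >68 → r--
[13,15] 32+35=67 <68 → l++

l=14, r=15, sum=68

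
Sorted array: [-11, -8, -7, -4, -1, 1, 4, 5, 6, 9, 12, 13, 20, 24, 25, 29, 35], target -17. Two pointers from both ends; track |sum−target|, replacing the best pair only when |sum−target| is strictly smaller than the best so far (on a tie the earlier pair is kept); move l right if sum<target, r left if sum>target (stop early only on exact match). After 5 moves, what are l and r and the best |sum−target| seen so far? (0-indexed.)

l=0, r=11, best |Δ|=26

[0,16] -11+35=24 d=41 * → r--
[0,15] -11+29=18 d=35 * → r--
[0,14] -11+25=14 d=31 * → r--
[0,13] -11+24=13 d=30 * → r--
[0,12] -11+20=9 d=26 * → r--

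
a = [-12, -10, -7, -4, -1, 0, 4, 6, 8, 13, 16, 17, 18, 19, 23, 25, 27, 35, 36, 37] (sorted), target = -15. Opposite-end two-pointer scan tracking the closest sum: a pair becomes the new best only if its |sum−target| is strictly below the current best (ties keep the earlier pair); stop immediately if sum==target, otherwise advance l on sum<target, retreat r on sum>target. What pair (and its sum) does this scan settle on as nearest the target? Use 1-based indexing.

pair (-12, -4) with sum -16 (|Δ|=1)

[1,20] -12+37=25 d=40 * → r--
[1,19] -12+36=24 d=39 * → r--
[1,18] -12+35=23 d=38 * → r--
[1,17] -12+27=15 d=30 * → r--
[1,16] -12+25=13 d=28 * → r--
[1,15] -12+23=11 d=26 * → r--
[1,14] -12+19=7 d=22 * → r--
[1,13] -12+18=6 d=21 * → r--
[1,12] -12+17=5 d=20 * → r--
[1,11] -12+16=4 d=19 * → r--
[1,10] -12+13=1 d=16 * → r--
[1,9] -12+8=-4 d=11 * → r--
[1,8] -12+6=-6 d=9 * → r--
[1,7] -12+4=-8 d=7 * → r--
[1,6] -12+0=-12 d=3 * → r--
[1,5] -12+-1=-13 d=2 * → r--
[1,4] -12+-4=-16 d=1 * → l++
[2,4] -10+-4=-14 d=1 → r--
[2,3] -10+-7=-17 d=2 → l++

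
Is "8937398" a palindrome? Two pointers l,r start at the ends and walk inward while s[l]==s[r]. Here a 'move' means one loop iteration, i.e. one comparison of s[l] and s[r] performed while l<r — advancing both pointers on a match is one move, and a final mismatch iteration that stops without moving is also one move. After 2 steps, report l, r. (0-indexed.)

l=0 r=6: '8'=='8', l++,r--
l=1 r=5: '9'=='9', l++,r--

l=2, r=4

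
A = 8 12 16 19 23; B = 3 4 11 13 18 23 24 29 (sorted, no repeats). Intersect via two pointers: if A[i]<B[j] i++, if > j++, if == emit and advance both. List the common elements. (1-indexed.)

i=1 j=1: 8>3, j++
i=1 j=2: 8>4, j++
i=1 j=3: 8<11, i++
i=2 j=3: 12>11, j++
i=2 j=4: 12<13, i++
i=3 j=4: 16>13, j++
i=3 j=5: 16<18, i++
i=4 j=5: 19>18, j++
i=4 j=6: 19<23, i++
i=5 j=6: 23==23 emit, i++,j++

intersection = [23]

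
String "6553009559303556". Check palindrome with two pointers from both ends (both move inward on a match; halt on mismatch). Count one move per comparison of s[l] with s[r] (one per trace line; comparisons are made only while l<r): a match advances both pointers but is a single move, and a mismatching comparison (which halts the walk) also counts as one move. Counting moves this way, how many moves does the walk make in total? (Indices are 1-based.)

6 moves

[1,16] '6'=='6' → l++,r--
[2,15] '5'=='5' → l++,r--
[3,14] '5'=='5' → l++,r--
[4,13] '3'=='3' → l++,r--
[5,12] '0'=='0' → l++,r--
[6,11] '0'!='3' → stop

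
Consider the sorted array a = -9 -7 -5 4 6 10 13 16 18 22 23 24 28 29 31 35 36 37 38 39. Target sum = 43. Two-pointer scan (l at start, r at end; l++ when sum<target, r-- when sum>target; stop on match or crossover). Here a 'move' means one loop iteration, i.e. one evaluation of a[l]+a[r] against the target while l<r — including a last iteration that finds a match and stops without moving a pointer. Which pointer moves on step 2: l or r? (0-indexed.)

l

[0,19] -9+39=30 <43 → l++
[1,19] -7+39=32 <43 → l++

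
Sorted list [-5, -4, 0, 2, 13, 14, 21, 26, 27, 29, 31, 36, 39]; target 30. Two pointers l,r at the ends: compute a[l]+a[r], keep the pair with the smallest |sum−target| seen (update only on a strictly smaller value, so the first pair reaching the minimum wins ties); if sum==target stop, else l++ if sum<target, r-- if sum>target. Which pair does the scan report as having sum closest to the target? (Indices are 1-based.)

l=1 r=13: -5+39=34 d=4 *, r--
l=1 r=12: -5+36=31 d=1 *, r--
l=1 r=11: -5+31=26 d=4, l++
l=2 r=11: -4+31=27 d=3, l++
l=3 r=11: 0+31=31 d=1, r--
l=3 r=10: 0+29=29 d=1, l++
l=4 r=10: 2+29=31 d=1, r--
l=4 r=9: 2+27=29 d=1, l++
l=5 r=9: 13+27=40 d=10, r--
l=5 r=8: 13+26=39 d=9, r--
l=5 r=7: 13+21=34 d=4, r--
l=5 r=6: 13+14=27 d=3, l++

pair (-5, 36) with sum 31 (|Δ|=1)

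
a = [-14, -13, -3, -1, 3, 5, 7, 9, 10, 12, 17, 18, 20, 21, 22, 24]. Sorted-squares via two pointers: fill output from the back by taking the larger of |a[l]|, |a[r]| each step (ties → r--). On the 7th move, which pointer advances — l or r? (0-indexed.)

l=0 r=15: |-14|<=|24| out[15]=576, r--
l=0 r=14: |-14|<=|22| out[14]=484, r--
l=0 r=13: |-14|<=|21| out[13]=441, r--
l=0 r=12: |-14|<=|20| out[12]=400, r--
l=0 r=11: |-14|<=|18| out[11]=324, r--
l=0 r=10: |-14|<=|17| out[10]=289, r--
l=0 r=9: |-14|>|12| out[9]=196, l++

l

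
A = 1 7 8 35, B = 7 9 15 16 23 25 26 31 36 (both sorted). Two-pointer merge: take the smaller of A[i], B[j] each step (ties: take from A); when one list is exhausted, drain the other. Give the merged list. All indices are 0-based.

[i=0,j=0] A[i]=1<=B[j]=7 take 1 → i++
[i=1,j=0] A[i]=7<=B[j]=7 take 7 → i++
[i=2,j=0] A[i]=8>B[j]=7 take 7 → j++
[i=2,j=1] A[i]=8<=B[j]=9 take 8 → i++
[i=3,j=1] A[i]=35>B[j]=9 take 9 → j++
[i=3,j=2] A[i]=35>B[j]=15 take 15 → j++
[i=3,j=3] A[i]=35>B[j]=16 take 16 → j++
[i=3,j=4] A[i]=35>B[j]=23 take 23 → j++
[i=3,j=5] A[i]=35>B[j]=25 take 25 → j++
[i=3,j=6] A[i]=35>B[j]=26 take 26 → j++
[i=3,j=7] A[i]=35>B[j]=31 take 31 → j++
[i=3,j=8] A[i]=35<=B[j]=36 take 35 → i++
[i=4,j=8] A done, take B[j]=36 → j++

[1, 7, 7, 8, 9, 15, 16, 23, 25, 26, 31, 35, 36]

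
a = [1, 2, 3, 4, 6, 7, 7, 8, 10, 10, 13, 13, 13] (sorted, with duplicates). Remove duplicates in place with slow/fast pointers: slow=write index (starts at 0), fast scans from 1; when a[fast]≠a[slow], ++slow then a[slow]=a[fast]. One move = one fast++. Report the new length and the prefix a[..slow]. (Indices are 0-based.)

(s=0,f=1) a[fast]=2≠a[slow]=1 write a[1]=2 → slow++,fast++
(s=1,f=2) a[fast]=3≠a[slow]=2 write a[2]=3 → slow++,fast++
(s=2,f=3) a[fast]=4≠a[slow]=3 write a[3]=4 → slow++,fast++
(s=3,f=4) a[fast]=6≠a[slow]=4 write a[4]=6 → slow++,fast++
(s=4,f=5) a[fast]=7≠a[slow]=6 write a[5]=7 → slow++,fast++
(s=5,f=6) a[fast]=7=a[slow] dup → fast++
(s=5,f=7) a[fast]=8≠a[slow]=7 write a[6]=8 → slow++,fast++
(s=6,f=8) a[fast]=10≠a[slow]=8 write a[7]=10 → slow++,fast++
(s=7,f=9) a[fast]=10=a[slow] dup → fast++
(s=7,f=10) a[fast]=13≠a[slow]=10 write a[8]=13 → slow++,fast++
(s=8,f=11) a[fast]=13=a[slow] dup → fast++
(s=8,f=12) a[fast]=13=a[slow] dup → fast++

length 9; prefix = [1, 2, 3, 4, 6, 7, 8, 10, 13]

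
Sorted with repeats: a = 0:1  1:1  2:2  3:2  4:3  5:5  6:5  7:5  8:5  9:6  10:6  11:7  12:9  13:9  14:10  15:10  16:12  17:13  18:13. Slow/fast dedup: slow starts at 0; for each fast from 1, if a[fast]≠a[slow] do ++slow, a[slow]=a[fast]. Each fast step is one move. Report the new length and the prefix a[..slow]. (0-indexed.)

(s=0,f=1) a[fast]=1=a[slow] dup → fast++
(s=0,f=2) a[fast]=2≠a[slow]=1 write a[1]=2 → slow++,fast++
(s=1,f=3) a[fast]=2=a[slow] dup → fast++
(s=1,f=4) a[fast]=3≠a[slow]=2 write a[2]=3 → slow++,fast++
(s=2,f=5) a[fast]=5≠a[slow]=3 write a[3]=5 → slow++,fast++
(s=3,f=6) a[fast]=5=a[slow] dup → fast++
(s=3,f=7) a[fast]=5=a[slow] dup → fast++
(s=3,f=8) a[fast]=5=a[slow] dup → fast++
(s=3,f=9) a[fast]=6≠a[slow]=5 write a[4]=6 → slow++,fast++
(s=4,f=10) a[fast]=6=a[slow] dup → fast++
(s=4,f=11) a[fast]=7≠a[slow]=6 write a[5]=7 → slow++,fast++
(s=5,f=12) a[fast]=9≠a[slow]=7 write a[6]=9 → slow++,fast++
(s=6,f=13) a[fast]=9=a[slow] dup → fast++
(s=6,f=14) a[fast]=10≠a[slow]=9 write a[7]=10 → slow++,fast++
(s=7,f=15) a[fast]=10=a[slow] dup → fast++
(s=7,f=16) a[fast]=12≠a[slow]=10 write a[8]=12 → slow++,fast++
(s=8,f=17) a[fast]=13≠a[slow]=12 write a[9]=13 → slow++,fast++
(s=9,f=18) a[fast]=13=a[slow] dup → fast++

length 10; prefix = [1, 2, 3, 5, 6, 7, 9, 10, 12, 13]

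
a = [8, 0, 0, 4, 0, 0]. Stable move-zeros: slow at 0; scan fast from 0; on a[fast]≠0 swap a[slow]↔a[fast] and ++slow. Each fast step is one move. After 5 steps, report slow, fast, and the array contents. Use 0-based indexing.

(s=0,f=0) a[fast]=8≠0 swap→a[0]=8 → slow++,fast++
(s=1,f=1) a[fast]=0 → fast++
(s=1,f=2) a[fast]=0 → fast++
(s=1,f=3) a[fast]=4≠0 swap→a[1]=4 → slow++,fast++
(s=2,f=4) a[fast]=0 → fast++

slow=2, fast=5, a=[8, 4, 0, 0, 0, 0]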